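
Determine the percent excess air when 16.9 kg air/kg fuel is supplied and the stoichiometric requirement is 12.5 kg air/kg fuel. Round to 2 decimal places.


Excess air = actual - stoichiometric = 16.9 - 12.5 = 4.40 kg/kg fuel
Excess air % = (excess / stoich) * 100 = (4.40 / 12.5) * 100 = 35.20%


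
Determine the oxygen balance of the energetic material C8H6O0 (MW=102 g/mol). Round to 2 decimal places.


OB = -1600 * (2C + H/2 - O) / MW
Inner = 2*8 + 6/2 - 0 = 19.00
OB = -1600 * 19.00 / 102 = -298.04%


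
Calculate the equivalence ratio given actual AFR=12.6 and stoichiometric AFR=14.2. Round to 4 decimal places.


phi = AFR_stoich / AFR_actual
phi = 14.2 / 12.6 = 1.1270


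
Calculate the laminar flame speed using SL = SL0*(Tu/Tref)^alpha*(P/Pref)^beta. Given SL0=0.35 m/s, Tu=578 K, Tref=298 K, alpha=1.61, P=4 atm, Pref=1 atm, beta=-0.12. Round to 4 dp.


SL = SL0 * (Tu/Tref)^alpha * (P/Pref)^beta
T ratio = 578/298 = 1.93959732
(T ratio)^alpha = 1.93959732^1.61 = 2.905465
(P/Pref)^beta = 4^(-0.12) = 0.846745
SL = 0.35 * 2.905465 * 0.846745 = 0.8611 m/s


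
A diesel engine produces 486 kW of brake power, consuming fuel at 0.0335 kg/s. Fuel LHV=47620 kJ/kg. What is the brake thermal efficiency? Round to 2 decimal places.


eta_BTE = (BP / (mf * LHV)) * 100
Denominator = 0.0335 * 47620 = 1595.2700 kW
eta_BTE = (486 / 1595.2700) * 100 = 30.47%


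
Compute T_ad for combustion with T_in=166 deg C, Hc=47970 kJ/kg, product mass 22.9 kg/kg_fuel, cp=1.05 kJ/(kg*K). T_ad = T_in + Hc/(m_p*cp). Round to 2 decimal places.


T_ad = T_in + Hc / (m_p * cp)
Denominator = 22.9 * 1.05 = 24.0450
Temperature rise = 47970 / 24.0450 = 1995.01 K
T_ad = 166 + 1995.01 = 2161.01 deg C


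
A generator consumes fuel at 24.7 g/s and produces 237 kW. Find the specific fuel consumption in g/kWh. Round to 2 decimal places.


SFC = (mf / BP) * 3600
Rate = 24.7 / 237 = 0.104219 g/(s*kW)
SFC = 0.104219 * 3600 = 375.19 g/kWh


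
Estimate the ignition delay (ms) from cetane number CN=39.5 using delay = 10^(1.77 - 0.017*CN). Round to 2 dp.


delay = 10^(1.77 - 0.017*CN)
Exponent = 1.77 - 0.017*39.5 = 1.0985
delay = 10^1.0985 = 12.55 ms


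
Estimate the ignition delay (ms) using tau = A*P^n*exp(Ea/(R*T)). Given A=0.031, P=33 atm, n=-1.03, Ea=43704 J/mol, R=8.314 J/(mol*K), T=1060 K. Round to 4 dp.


tau = A * P^n * exp(Ea/(R*T))
P^n = 33^(-1.03) = 0.02728542
Ea/(R*T) = 43704/(8.314*1060) = 4.959128
exp(Ea/(R*T)) = 142.469482
tau = 0.031 * 0.02728542 * 142.469482 = 0.1205 ms


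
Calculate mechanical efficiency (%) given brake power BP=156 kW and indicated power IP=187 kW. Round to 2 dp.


eta_mech = (BP / IP) * 100
Ratio = 156 / 187 = 0.8342
eta_mech = 0.8342 * 100 = 83.42%


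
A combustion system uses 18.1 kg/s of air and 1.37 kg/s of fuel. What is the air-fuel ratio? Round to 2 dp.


AFR = m_air / m_fuel
AFR = 18.1 / 1.37 = 13.21


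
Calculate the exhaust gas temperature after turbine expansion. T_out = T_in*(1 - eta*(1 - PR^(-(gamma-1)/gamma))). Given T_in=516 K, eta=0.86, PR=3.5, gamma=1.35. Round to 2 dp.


T_out = T_in * (1 - eta * (1 - PR^(-(gamma-1)/gamma)))
Exponent = -(1.35-1)/1.35 = -0.25925926
PR^exp = 3.5^(-0.25925926) = 0.72267881
Factor = 1 - 0.86*(1 - 0.72267881) = 0.76150378
T_out = 516 * 0.76150378 = 392.94 K


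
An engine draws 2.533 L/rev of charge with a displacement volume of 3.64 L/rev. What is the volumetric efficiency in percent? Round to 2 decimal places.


eta_v = (V_actual / V_disp) * 100
Ratio = 2.533 / 3.64 = 0.6959
eta_v = 0.6959 * 100 = 69.59%


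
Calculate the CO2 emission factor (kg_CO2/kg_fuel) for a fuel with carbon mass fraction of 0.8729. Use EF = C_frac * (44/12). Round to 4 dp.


EF = C_frac * (M_CO2 / M_C)
EF = 0.8729 * (44/12)
EF = 0.8729 * 3.666667 = 3.2006 kg_CO2/kg_fuel


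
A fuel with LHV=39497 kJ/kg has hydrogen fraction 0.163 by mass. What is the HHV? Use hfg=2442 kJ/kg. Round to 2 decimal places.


HHV = LHV + hfg * 9 * H
Water addition = 2442 * 9 * 0.163 = 3582.414 kJ/kg
HHV = 39497 + 3582.414 = 43079.41 kJ/kg


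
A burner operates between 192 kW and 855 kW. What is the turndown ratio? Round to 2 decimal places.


TDR = Q_max / Q_min
TDR = 855 / 192 = 4.45


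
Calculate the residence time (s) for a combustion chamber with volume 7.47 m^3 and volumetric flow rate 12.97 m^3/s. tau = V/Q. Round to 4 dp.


tau = V / Q_flow
tau = 7.47 / 12.97 = 0.5759 s


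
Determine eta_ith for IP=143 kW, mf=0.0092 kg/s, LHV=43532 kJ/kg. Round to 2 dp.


eta_ith = (IP / (mf * LHV)) * 100
Denominator = 0.0092 * 43532 = 400.4944 kW
eta_ith = (143 / 400.4944) * 100 = 35.71%


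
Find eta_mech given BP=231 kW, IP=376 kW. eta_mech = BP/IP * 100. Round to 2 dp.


eta_mech = (BP / IP) * 100
Ratio = 231 / 376 = 0.6144
eta_mech = 0.6144 * 100 = 61.44%


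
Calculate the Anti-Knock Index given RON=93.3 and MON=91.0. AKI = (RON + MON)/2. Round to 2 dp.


AKI = (RON + MON) / 2
AKI = (93.3 + 91.0) / 2
AKI = 184.3 / 2 = 92.15


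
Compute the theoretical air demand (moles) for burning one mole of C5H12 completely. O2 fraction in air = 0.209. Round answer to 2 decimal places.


Balanced combustion: C5H12 + 8 O2 -> 5 CO2 + 6 H2O
O2 needed = C + H/4 = 5 + 12/4 = 8.00 moles
Air moles = O2 / 0.209 = 8.00 / 0.209 = 38.28 moles air


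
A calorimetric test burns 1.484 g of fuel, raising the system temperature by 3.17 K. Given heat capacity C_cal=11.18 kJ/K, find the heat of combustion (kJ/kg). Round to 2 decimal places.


Hc = C_cal * delta_T / m_fuel
Q_released = 11.18 * 3.17 = 35.4406 kJ
m_fuel = 1.484 g = 1.484/1000 kg = 0.001484 kg
Hc = 35.4406 / 0.001484 = 23881.81 kJ/kg


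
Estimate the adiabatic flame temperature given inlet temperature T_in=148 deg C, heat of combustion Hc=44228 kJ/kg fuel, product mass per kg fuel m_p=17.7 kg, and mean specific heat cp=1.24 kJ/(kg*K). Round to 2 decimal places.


T_ad = T_in + Hc / (m_p * cp)
Denominator = 17.7 * 1.24 = 21.9480
Temperature rise = 44228 / 21.9480 = 2015.13 K
T_ad = 148 + 2015.13 = 2163.13 deg C


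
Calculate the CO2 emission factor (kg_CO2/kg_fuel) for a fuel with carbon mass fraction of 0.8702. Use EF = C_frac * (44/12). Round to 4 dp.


EF = C_frac * (M_CO2 / M_C)
EF = 0.8702 * (44/12)
EF = 0.8702 * 3.666667 = 3.1907 kg_CO2/kg_fuel


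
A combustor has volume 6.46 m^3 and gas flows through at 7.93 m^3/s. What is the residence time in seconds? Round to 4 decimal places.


tau = V / Q_flow
tau = 6.46 / 7.93 = 0.8146 s


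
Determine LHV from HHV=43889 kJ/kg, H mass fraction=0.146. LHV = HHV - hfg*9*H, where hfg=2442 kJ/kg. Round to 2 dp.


LHV = HHV - hfg * 9 * H
Water correction = 2442 * 9 * 0.146 = 3208.788 kJ/kg
LHV = 43889 - 3208.788 = 40680.21 kJ/kg


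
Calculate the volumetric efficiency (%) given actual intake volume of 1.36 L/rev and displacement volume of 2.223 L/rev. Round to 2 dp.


eta_v = (V_actual / V_disp) * 100
Ratio = 1.36 / 2.223 = 0.6118
eta_v = 0.6118 * 100 = 61.18%


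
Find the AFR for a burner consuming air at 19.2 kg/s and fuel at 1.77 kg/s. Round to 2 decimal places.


AFR = m_air / m_fuel
AFR = 19.2 / 1.77 = 10.85


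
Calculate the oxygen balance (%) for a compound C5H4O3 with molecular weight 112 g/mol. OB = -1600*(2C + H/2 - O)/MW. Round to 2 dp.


OB = -1600 * (2C + H/2 - O) / MW
Inner = 2*5 + 4/2 - 3 = 9.00
OB = -1600 * 9.00 / 112 = -128.57%


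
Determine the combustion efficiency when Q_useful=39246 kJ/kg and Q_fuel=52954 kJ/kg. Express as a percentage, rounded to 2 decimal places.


Efficiency = (Q_useful / Q_fuel) * 100
Efficiency = (39246 / 52954) * 100
Efficiency = 0.7411 * 100 = 74.11%


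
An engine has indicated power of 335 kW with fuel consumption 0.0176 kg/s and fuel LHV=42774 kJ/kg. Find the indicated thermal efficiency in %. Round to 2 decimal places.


eta_ith = (IP / (mf * LHV)) * 100
Denominator = 0.0176 * 42774 = 752.8224 kW
eta_ith = (335 / 752.8224) * 100 = 44.50%


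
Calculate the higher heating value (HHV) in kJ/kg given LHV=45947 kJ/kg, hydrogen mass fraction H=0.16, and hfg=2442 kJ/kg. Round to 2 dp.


HHV = LHV + hfg * 9 * H
Water addition = 2442 * 9 * 0.16 = 3516.480 kJ/kg
HHV = 45947 + 3516.480 = 49463.48 kJ/kg


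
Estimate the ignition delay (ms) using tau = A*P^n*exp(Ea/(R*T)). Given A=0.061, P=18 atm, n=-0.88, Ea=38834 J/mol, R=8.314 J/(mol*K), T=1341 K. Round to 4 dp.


tau = A * P^n * exp(Ea/(R*T))
P^n = 18^(-0.88) = 0.07858872
Ea/(R*T) = 38834/(8.314*1341) = 3.483159
exp(Ea/(R*T)) = 32.562432
tau = 0.061 * 0.07858872 * 32.562432 = 0.1561 ms


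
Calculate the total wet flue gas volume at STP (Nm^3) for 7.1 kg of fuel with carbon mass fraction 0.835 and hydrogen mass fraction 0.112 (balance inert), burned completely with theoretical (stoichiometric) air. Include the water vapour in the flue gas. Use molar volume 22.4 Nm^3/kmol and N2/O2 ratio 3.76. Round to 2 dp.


Per kg fuel: CO2 = (C/12 kmol)*22.4 = (0.835/12)*22.4 = 1.55867 Nm^3
Per kg fuel: H2O = (H/2 kmol)*22.4 = (0.112/2)*22.4 = 1.25440 Nm^3
O2 needed per kg fuel = C/12 + H/4 = 0.835/12 + 0.112/4 = 0.09758333 kmol
Per kg fuel: N2 = O2*3.76*22.4 = 0.09758333*3.76*22.4 = 8.21886 Nm^3
Total per kg = 1.55867 + 1.25440 + 8.21886 = 11.03193 Nm^3
Total = 11.03193 * 7.1 = 78.33 Nm^3


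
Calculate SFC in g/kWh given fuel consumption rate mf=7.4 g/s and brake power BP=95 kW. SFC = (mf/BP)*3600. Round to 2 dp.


SFC = (mf / BP) * 3600
Rate = 7.4 / 95 = 0.077895 g/(s*kW)
SFC = 0.077895 * 3600 = 280.42 g/kWh


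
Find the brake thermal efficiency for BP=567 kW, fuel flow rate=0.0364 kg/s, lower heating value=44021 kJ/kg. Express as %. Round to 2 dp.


eta_BTE = (BP / (mf * LHV)) * 100
Denominator = 0.0364 * 44021 = 1602.3644 kW
eta_BTE = (567 / 1602.3644) * 100 = 35.39%


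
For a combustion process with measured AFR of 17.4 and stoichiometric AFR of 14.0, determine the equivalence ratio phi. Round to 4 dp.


phi = AFR_stoich / AFR_actual
phi = 14.0 / 17.4 = 0.8046


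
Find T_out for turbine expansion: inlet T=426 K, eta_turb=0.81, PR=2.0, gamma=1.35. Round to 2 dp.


T_out = T_in * (1 - eta * (1 - PR^(-(gamma-1)/gamma)))
Exponent = -(1.35-1)/1.35 = -0.25925926
PR^exp = 2.0^(-0.25925926) = 0.83551680
Factor = 1 - 0.81*(1 - 0.83551680) = 0.86676861
T_out = 426 * 0.86676861 = 369.24 K


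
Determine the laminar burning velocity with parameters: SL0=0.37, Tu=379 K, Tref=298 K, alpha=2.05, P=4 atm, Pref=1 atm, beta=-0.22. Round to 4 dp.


SL = SL0 * (Tu/Tref)^alpha * (P/Pref)^beta
T ratio = 379/298 = 1.27181208
(T ratio)^alpha = 1.27181208^2.05 = 1.637069
(P/Pref)^beta = 4^(-0.22) = 0.737135
SL = 0.37 * 1.637069 * 0.737135 = 0.4465 m/s


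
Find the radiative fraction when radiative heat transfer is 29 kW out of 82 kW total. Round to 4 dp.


f_rad = Q_rad / Q_total
f_rad = 29 / 82 = 0.3537


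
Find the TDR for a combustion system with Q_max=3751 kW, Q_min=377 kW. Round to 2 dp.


TDR = Q_max / Q_min
TDR = 3751 / 377 = 9.95


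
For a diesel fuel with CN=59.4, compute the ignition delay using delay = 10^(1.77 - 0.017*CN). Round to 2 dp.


delay = 10^(1.77 - 0.017*CN)
Exponent = 1.77 - 0.017*59.4 = 0.7602
delay = 10^0.7602 = 5.76 ms


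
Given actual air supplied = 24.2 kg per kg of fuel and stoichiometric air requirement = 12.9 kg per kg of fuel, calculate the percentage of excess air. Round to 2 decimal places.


Excess air = actual - stoichiometric = 24.2 - 12.9 = 11.30 kg/kg fuel
Excess air % = (excess / stoich) * 100 = (11.30 / 12.9) * 100 = 87.60%


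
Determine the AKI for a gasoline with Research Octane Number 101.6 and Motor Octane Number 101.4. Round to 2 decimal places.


AKI = (RON + MON) / 2
AKI = (101.6 + 101.4) / 2
AKI = 203.0 / 2 = 101.50


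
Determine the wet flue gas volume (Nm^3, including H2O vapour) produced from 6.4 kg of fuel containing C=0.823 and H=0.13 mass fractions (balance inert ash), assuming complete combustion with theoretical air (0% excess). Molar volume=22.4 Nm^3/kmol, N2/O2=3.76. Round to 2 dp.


Per kg fuel: CO2 = (C/12 kmol)*22.4 = (0.823/12)*22.4 = 1.53627 Nm^3
Per kg fuel: H2O = (H/2 kmol)*22.4 = (0.13/2)*22.4 = 1.45600 Nm^3
O2 needed per kg fuel = C/12 + H/4 = 0.823/12 + 0.13/4 = 0.10108333 kmol
Per kg fuel: N2 = O2*3.76*22.4 = 0.10108333*3.76*22.4 = 8.51364 Nm^3
Total per kg = 1.53627 + 1.45600 + 8.51364 = 11.50591 Nm^3
Total = 11.50591 * 6.4 = 73.64 Nm^3


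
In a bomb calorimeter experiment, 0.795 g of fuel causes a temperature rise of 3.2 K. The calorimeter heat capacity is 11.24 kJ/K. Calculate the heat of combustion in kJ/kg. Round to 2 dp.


Hc = C_cal * delta_T / m_fuel
Q_released = 11.24 * 3.2 = 35.9680 kJ
m_fuel = 0.795 g = 0.795/1000 kg = 0.000795 kg
Hc = 35.9680 / 0.000795 = 45242.77 kJ/kg


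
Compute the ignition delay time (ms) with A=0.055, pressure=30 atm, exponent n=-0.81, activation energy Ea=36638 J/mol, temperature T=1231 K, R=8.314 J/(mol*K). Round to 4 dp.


tau = A * P^n * exp(Ea/(R*T))
P^n = 30^(-0.81) = 0.06361094
Ea/(R*T) = 36638/(8.314*1231) = 3.579841
exp(Ea/(R*T)) = 35.867822
tau = 0.055 * 0.06361094 * 35.867822 = 0.1255 ms


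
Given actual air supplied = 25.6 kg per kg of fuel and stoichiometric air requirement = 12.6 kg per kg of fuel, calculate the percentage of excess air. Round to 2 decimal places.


Excess air = actual - stoichiometric = 25.6 - 12.6 = 13.00 kg/kg fuel
Excess air % = (excess / stoich) * 100 = (13.00 / 12.6) * 100 = 103.17%


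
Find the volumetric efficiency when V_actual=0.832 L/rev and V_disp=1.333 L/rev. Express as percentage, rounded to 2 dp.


eta_v = (V_actual / V_disp) * 100
Ratio = 0.832 / 1.333 = 0.6242
eta_v = 0.6242 * 100 = 62.42%


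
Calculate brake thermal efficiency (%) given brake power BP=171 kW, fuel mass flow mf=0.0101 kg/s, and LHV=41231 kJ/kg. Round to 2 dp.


eta_BTE = (BP / (mf * LHV)) * 100
Denominator = 0.0101 * 41231 = 416.4331 kW
eta_BTE = (171 / 416.4331) * 100 = 41.06%


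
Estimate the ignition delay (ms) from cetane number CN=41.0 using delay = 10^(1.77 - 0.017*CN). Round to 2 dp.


delay = 10^(1.77 - 0.017*CN)
Exponent = 1.77 - 0.017*41.0 = 1.0730
delay = 10^1.0730 = 11.83 ms


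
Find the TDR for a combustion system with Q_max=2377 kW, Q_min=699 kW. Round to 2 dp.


TDR = Q_max / Q_min
TDR = 2377 / 699 = 3.40


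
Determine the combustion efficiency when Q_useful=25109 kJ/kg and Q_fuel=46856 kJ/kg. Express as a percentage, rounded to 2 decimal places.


Efficiency = (Q_useful / Q_fuel) * 100
Efficiency = (25109 / 46856) * 100
Efficiency = 0.5359 * 100 = 53.59%


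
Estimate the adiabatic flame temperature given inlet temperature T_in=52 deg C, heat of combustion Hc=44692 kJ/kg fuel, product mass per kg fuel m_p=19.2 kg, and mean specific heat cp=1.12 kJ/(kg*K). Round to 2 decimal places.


T_ad = T_in + Hc / (m_p * cp)
Denominator = 19.2 * 1.12 = 21.5040
Temperature rise = 44692 / 21.5040 = 2078.31 K
T_ad = 52 + 2078.31 = 2130.31 deg C


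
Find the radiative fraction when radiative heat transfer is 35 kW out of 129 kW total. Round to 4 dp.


f_rad = Q_rad / Q_total
f_rad = 35 / 129 = 0.2713


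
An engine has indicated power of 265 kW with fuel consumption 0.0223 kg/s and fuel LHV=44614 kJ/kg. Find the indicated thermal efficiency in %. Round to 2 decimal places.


eta_ith = (IP / (mf * LHV)) * 100
Denominator = 0.0223 * 44614 = 994.8922 kW
eta_ith = (265 / 994.8922) * 100 = 26.64%


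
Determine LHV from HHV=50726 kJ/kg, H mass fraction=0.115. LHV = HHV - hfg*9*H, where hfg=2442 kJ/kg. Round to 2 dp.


LHV = HHV - hfg * 9 * H
Water correction = 2442 * 9 * 0.115 = 2527.470 kJ/kg
LHV = 50726 - 2527.470 = 48198.53 kJ/kg


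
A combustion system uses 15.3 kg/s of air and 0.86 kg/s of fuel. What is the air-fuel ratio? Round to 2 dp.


AFR = m_air / m_fuel
AFR = 15.3 / 0.86 = 17.79


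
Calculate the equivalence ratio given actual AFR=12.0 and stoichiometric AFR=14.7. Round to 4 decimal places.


phi = AFR_stoich / AFR_actual
phi = 14.7 / 12.0 = 1.2250


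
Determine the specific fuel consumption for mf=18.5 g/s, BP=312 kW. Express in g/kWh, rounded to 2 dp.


SFC = (mf / BP) * 3600
Rate = 18.5 / 312 = 0.059295 g/(s*kW)
SFC = 0.059295 * 3600 = 213.46 g/kWh


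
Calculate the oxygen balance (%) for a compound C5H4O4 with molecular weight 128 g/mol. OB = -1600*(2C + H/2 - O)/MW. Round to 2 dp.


OB = -1600 * (2C + H/2 - O) / MW
Inner = 2*5 + 4/2 - 4 = 8.00
OB = -1600 * 8.00 / 128 = -100.00%


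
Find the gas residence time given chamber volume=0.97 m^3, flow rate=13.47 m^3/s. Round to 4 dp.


tau = V / Q_flow
tau = 0.97 / 13.47 = 0.0720 s


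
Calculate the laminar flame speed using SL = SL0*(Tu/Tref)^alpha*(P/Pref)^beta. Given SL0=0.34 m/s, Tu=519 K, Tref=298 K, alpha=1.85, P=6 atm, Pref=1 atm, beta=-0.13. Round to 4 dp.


SL = SL0 * (Tu/Tref)^alpha * (P/Pref)^beta
T ratio = 519/298 = 1.74161074
(T ratio)^alpha = 1.74161074^1.85 = 2.790998
(P/Pref)^beta = 6^(-0.13) = 0.792210
SL = 0.34 * 2.790998 * 0.792210 = 0.7518 m/s


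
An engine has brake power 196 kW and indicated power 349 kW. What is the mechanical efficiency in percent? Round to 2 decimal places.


eta_mech = (BP / IP) * 100
Ratio = 196 / 349 = 0.5616
eta_mech = 0.5616 * 100 = 56.16%


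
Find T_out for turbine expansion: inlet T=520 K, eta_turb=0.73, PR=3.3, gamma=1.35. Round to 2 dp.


T_out = T_in * (1 - eta * (1 - PR^(-(gamma-1)/gamma)))
Exponent = -(1.35-1)/1.35 = -0.25925926
PR^exp = 3.3^(-0.25925926) = 0.73378775
Factor = 1 - 0.73*(1 - 0.73378775) = 0.80566506
T_out = 520 * 0.80566506 = 418.95 K


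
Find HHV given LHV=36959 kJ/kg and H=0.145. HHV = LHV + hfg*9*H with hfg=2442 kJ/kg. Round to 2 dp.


HHV = LHV + hfg * 9 * H
Water addition = 2442 * 9 * 0.145 = 3186.810 kJ/kg
HHV = 36959 + 3186.810 = 40145.81 kJ/kg


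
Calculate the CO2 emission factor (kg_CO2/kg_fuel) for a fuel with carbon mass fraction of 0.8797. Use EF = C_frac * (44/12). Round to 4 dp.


EF = C_frac * (M_CO2 / M_C)
EF = 0.8797 * (44/12)
EF = 0.8797 * 3.666667 = 3.2256 kg_CO2/kg_fuel


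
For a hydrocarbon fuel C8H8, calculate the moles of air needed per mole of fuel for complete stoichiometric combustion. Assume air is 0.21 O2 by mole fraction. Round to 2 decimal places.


Balanced combustion: C8H8 + 10 O2 -> 8 CO2 + 4 H2O
O2 needed = C + H/4 = 8 + 8/4 = 10.00 moles
Air moles = O2 / 0.21 = 10.00 / 0.21 = 47.62 moles air


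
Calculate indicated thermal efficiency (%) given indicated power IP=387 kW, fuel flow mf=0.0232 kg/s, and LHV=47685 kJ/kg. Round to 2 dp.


eta_ith = (IP / (mf * LHV)) * 100
Denominator = 0.0232 * 47685 = 1106.2920 kW
eta_ith = (387 / 1106.2920) * 100 = 34.98%


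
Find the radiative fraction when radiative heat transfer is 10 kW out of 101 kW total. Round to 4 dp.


f_rad = Q_rad / Q_total
f_rad = 10 / 101 = 0.0990


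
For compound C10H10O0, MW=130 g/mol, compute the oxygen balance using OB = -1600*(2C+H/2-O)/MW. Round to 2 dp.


OB = -1600 * (2C + H/2 - O) / MW
Inner = 2*10 + 10/2 - 0 = 25.00
OB = -1600 * 25.00 / 130 = -307.69%


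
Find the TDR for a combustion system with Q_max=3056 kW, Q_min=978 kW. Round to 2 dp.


TDR = Q_max / Q_min
TDR = 3056 / 978 = 3.12


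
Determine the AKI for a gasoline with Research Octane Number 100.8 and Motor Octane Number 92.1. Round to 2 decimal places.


AKI = (RON + MON) / 2
AKI = (100.8 + 92.1) / 2
AKI = 192.9 / 2 = 96.45


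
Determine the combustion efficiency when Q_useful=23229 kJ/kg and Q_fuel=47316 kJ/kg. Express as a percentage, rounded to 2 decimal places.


Efficiency = (Q_useful / Q_fuel) * 100
Efficiency = (23229 / 47316) * 100
Efficiency = 0.4909 * 100 = 49.09%


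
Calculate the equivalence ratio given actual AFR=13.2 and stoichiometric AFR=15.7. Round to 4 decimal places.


phi = AFR_stoich / AFR_actual
phi = 15.7 / 13.2 = 1.1894


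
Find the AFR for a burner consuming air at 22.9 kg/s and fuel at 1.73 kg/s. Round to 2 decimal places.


AFR = m_air / m_fuel
AFR = 22.9 / 1.73 = 13.24


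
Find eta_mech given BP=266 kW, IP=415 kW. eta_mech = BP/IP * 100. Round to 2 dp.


eta_mech = (BP / IP) * 100
Ratio = 266 / 415 = 0.6410
eta_mech = 0.6410 * 100 = 64.10%


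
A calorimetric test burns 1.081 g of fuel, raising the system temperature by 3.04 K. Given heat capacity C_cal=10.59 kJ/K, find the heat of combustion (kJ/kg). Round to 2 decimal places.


Hc = C_cal * delta_T / m_fuel
Q_released = 10.59 * 3.04 = 32.1936 kJ
m_fuel = 1.081 g = 1.081/1000 kg = 0.001081 kg
Hc = 32.1936 / 0.001081 = 29781.31 kJ/kg


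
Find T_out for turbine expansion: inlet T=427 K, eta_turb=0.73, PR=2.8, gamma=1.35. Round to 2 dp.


T_out = T_in * (1 - eta * (1 - PR^(-(gamma-1)/gamma)))
Exponent = -(1.35-1)/1.35 = -0.25925926
PR^exp = 2.8^(-0.25925926) = 0.76572026
Factor = 1 - 0.73*(1 - 0.76572026) = 0.82897579
T_out = 427 * 0.82897579 = 353.97 K


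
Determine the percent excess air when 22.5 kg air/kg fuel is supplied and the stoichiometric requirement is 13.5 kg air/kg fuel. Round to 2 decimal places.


Excess air = actual - stoichiometric = 22.5 - 13.5 = 9.00 kg/kg fuel
Excess air % = (excess / stoich) * 100 = (9.00 / 13.5) * 100 = 66.67%


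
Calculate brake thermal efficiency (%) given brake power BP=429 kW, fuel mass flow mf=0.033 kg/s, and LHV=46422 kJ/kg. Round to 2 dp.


eta_BTE = (BP / (mf * LHV)) * 100
Denominator = 0.033 * 46422 = 1531.9260 kW
eta_BTE = (429 / 1531.9260) * 100 = 28.00%


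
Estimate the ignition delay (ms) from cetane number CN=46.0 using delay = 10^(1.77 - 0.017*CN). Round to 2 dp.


delay = 10^(1.77 - 0.017*CN)
Exponent = 1.77 - 0.017*46.0 = 0.9880
delay = 10^0.9880 = 9.73 ms


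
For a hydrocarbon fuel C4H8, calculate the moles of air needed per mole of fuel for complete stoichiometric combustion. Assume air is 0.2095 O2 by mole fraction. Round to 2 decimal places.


Balanced combustion: C4H8 + 6 O2 -> 4 CO2 + 4 H2O
O2 needed = C + H/4 = 4 + 8/4 = 6.00 moles
Air moles = O2 / 0.2095 = 6.00 / 0.2095 = 28.64 moles air


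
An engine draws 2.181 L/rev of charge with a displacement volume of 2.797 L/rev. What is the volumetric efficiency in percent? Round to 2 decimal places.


eta_v = (V_actual / V_disp) * 100
Ratio = 2.181 / 2.797 = 0.7798
eta_v = 0.7798 * 100 = 77.98%


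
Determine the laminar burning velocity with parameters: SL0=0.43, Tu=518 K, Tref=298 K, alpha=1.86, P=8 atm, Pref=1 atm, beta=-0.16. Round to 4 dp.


SL = SL0 * (Tu/Tref)^alpha * (P/Pref)^beta
T ratio = 518/298 = 1.73825503
(T ratio)^alpha = 1.73825503^1.86 = 2.796476
(P/Pref)^beta = 8^(-0.16) = 0.716978
SL = 0.43 * 2.796476 * 0.716978 = 0.8622 m/s


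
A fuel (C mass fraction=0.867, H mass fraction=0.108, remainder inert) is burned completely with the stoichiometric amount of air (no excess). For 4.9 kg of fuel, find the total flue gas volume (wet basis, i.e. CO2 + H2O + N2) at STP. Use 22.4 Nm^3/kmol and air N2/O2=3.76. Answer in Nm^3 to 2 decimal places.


Per kg fuel: CO2 = (C/12 kmol)*22.4 = (0.867/12)*22.4 = 1.61840 Nm^3
Per kg fuel: H2O = (H/2 kmol)*22.4 = (0.108/2)*22.4 = 1.20960 Nm^3
O2 needed per kg fuel = C/12 + H/4 = 0.867/12 + 0.108/4 = 0.09925000 kmol
Per kg fuel: N2 = O2*3.76*22.4 = 0.09925000*3.76*22.4 = 8.35923 Nm^3
Total per kg = 1.61840 + 1.20960 + 8.35923 = 11.18723 Nm^3
Total = 11.18723 * 4.9 = 54.82 Nm^3


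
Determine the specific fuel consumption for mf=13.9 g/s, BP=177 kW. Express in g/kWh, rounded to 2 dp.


SFC = (mf / BP) * 3600
Rate = 13.9 / 177 = 0.078531 g/(s*kW)
SFC = 0.078531 * 3600 = 282.71 g/kWh


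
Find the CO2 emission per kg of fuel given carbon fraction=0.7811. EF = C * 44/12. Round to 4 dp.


EF = C_frac * (M_CO2 / M_C)
EF = 0.7811 * (44/12)
EF = 0.7811 * 3.666667 = 2.8640 kg_CO2/kg_fuel


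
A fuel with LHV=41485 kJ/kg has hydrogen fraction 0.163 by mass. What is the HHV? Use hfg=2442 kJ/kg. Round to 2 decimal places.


HHV = LHV + hfg * 9 * H
Water addition = 2442 * 9 * 0.163 = 3582.414 kJ/kg
HHV = 41485 + 3582.414 = 45067.41 kJ/kg


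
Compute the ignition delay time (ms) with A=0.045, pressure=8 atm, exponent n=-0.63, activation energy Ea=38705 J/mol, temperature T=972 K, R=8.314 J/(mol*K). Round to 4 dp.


tau = A * P^n * exp(Ea/(R*T))
P^n = 8^(-0.63) = 0.26980706
Ea/(R*T) = 38705/(8.314*972) = 4.789507
exp(Ea/(R*T)) = 120.242041
tau = 0.045 * 0.26980706 * 120.242041 = 1.4599 ms


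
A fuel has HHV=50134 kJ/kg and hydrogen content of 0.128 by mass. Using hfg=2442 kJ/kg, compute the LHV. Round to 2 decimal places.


LHV = HHV - hfg * 9 * H
Water correction = 2442 * 9 * 0.128 = 2813.184 kJ/kg
LHV = 50134 - 2813.184 = 47320.82 kJ/kg


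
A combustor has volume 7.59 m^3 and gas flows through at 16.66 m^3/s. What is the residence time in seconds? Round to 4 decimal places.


tau = V / Q_flow
tau = 7.59 / 16.66 = 0.4556 s


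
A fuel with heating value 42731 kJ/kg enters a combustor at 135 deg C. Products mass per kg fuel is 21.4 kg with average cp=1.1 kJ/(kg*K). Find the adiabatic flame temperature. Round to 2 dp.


T_ad = T_in + Hc / (m_p * cp)
Denominator = 21.4 * 1.1 = 23.5400
Temperature rise = 42731 / 23.5400 = 1815.25 K
T_ad = 135 + 1815.25 = 1950.25 deg C


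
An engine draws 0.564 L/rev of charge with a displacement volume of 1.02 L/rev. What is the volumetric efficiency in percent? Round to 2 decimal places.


eta_v = (V_actual / V_disp) * 100
Ratio = 0.564 / 1.02 = 0.5529
eta_v = 0.5529 * 100 = 55.29%


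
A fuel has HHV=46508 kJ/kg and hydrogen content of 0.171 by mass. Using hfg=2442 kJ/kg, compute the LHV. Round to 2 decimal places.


LHV = HHV - hfg * 9 * H
Water correction = 2442 * 9 * 0.171 = 3758.238 kJ/kg
LHV = 46508 - 3758.238 = 42749.76 kJ/kg


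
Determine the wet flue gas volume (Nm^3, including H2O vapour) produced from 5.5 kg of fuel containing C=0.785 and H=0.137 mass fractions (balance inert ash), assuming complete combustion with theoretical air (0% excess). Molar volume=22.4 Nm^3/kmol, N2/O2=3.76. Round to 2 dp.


Per kg fuel: CO2 = (C/12 kmol)*22.4 = (0.785/12)*22.4 = 1.46533 Nm^3
Per kg fuel: H2O = (H/2 kmol)*22.4 = (0.137/2)*22.4 = 1.53440 Nm^3
O2 needed per kg fuel = C/12 + H/4 = 0.785/12 + 0.137/4 = 0.09966667 kmol
Per kg fuel: N2 = O2*3.76*22.4 = 0.09966667*3.76*22.4 = 8.39433 Nm^3
Total per kg = 1.46533 + 1.53440 + 8.39433 = 11.39406 Nm^3
Total = 11.39406 * 5.5 = 62.67 Nm^3


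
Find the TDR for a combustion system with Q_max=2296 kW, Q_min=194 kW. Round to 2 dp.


TDR = Q_max / Q_min
TDR = 2296 / 194 = 11.84


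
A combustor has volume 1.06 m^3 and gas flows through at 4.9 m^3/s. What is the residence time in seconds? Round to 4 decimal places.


tau = V / Q_flow
tau = 1.06 / 4.9 = 0.2163 s


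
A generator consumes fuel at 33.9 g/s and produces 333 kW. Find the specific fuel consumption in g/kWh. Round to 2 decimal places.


SFC = (mf / BP) * 3600
Rate = 33.9 / 333 = 0.101802 g/(s*kW)
SFC = 0.101802 * 3600 = 366.49 g/kWh


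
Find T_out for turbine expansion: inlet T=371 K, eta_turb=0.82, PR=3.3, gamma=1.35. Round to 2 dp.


T_out = T_in * (1 - eta * (1 - PR^(-(gamma-1)/gamma)))
Exponent = -(1.35-1)/1.35 = -0.25925926
PR^exp = 3.3^(-0.25925926) = 0.73378775
Factor = 1 - 0.82*(1 - 0.73378775) = 0.78170596
T_out = 371 * 0.78170596 = 290.01 K


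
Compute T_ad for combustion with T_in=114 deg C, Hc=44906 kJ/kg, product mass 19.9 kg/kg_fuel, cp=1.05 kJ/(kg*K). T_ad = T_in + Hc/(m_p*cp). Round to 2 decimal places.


T_ad = T_in + Hc / (m_p * cp)
Denominator = 19.9 * 1.05 = 20.8950
Temperature rise = 44906 / 20.8950 = 2149.13 K
T_ad = 114 + 2149.13 = 2263.13 deg C


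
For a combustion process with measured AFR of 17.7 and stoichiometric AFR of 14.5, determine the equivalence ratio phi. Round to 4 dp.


phi = AFR_stoich / AFR_actual
phi = 14.5 / 17.7 = 0.8192


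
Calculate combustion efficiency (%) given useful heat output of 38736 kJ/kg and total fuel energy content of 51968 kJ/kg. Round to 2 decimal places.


Efficiency = (Q_useful / Q_fuel) * 100
Efficiency = (38736 / 51968) * 100
Efficiency = 0.7454 * 100 = 74.54%


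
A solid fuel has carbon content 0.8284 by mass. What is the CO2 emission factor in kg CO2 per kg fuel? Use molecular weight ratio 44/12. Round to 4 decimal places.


EF = C_frac * (M_CO2 / M_C)
EF = 0.8284 * (44/12)
EF = 0.8284 * 3.666667 = 3.0375 kg_CO2/kg_fuel


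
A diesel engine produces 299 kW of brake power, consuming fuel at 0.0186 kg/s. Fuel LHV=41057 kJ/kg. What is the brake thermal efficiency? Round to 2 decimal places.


eta_BTE = (BP / (mf * LHV)) * 100
Denominator = 0.0186 * 41057 = 763.6602 kW
eta_BTE = (299 / 763.6602) * 100 = 39.15%


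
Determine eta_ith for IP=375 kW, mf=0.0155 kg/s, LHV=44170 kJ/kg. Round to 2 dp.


eta_ith = (IP / (mf * LHV)) * 100
Denominator = 0.0155 * 44170 = 684.6350 kW
eta_ith = (375 / 684.6350) * 100 = 54.77%


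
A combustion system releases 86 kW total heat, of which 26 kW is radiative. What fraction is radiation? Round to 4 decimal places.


f_rad = Q_rad / Q_total
f_rad = 26 / 86 = 0.3023


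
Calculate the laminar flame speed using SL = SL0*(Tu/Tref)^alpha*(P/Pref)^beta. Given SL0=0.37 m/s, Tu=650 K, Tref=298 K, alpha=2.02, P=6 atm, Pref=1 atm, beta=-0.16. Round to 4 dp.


SL = SL0 * (Tu/Tref)^alpha * (P/Pref)^beta
T ratio = 650/298 = 2.18120805
(T ratio)^alpha = 2.18120805^2.02 = 4.832458
(P/Pref)^beta = 6^(-0.16) = 0.750751
SL = 0.37 * 4.832458 * 0.750751 = 1.3423 m/s


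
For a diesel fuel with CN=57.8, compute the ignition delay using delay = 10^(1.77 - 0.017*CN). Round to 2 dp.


delay = 10^(1.77 - 0.017*CN)
Exponent = 1.77 - 0.017*57.8 = 0.7874
delay = 10^0.7874 = 6.13 ms


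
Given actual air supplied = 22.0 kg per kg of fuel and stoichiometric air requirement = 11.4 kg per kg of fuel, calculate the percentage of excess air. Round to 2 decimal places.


Excess air = actual - stoichiometric = 22.0 - 11.4 = 10.60 kg/kg fuel
Excess air % = (excess / stoich) * 100 = (10.60 / 11.4) * 100 = 92.98%


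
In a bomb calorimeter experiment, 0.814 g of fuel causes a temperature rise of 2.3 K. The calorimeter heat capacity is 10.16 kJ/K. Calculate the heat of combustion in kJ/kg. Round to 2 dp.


Hc = C_cal * delta_T / m_fuel
Q_released = 10.16 * 2.3 = 23.3680 kJ
m_fuel = 0.814 g = 0.814/1000 kg = 0.000814 kg
Hc = 23.3680 / 0.000814 = 28707.62 kJ/kg


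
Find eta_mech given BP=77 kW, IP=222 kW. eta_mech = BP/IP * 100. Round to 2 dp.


eta_mech = (BP / IP) * 100
Ratio = 77 / 222 = 0.3468
eta_mech = 0.3468 * 100 = 34.68%


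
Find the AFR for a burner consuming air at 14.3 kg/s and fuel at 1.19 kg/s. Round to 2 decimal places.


AFR = m_air / m_fuel
AFR = 14.3 / 1.19 = 12.02


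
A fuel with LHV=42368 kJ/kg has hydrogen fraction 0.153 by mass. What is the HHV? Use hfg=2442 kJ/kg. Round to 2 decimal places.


HHV = LHV + hfg * 9 * H
Water addition = 2442 * 9 * 0.153 = 3362.634 kJ/kg
HHV = 42368 + 3362.634 = 45730.63 kJ/kg


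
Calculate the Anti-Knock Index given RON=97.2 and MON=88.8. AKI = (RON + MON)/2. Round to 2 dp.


AKI = (RON + MON) / 2
AKI = (97.2 + 88.8) / 2
AKI = 186.0 / 2 = 93.00


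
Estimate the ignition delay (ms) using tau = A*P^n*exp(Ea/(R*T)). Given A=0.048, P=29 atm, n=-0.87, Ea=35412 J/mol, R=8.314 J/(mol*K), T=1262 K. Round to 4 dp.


tau = A * P^n * exp(Ea/(R*T))
P^n = 29^(-0.87) = 0.05342121
Ea/(R*T) = 35412/(8.314*1262) = 3.375057
exp(Ea/(R*T)) = 29.225942
tau = 0.048 * 0.05342121 * 29.225942 = 0.0749 ms


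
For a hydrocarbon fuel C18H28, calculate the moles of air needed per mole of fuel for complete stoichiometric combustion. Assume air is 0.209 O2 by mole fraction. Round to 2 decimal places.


Balanced combustion: C18H28 + 25 O2 -> 18 CO2 + 14 H2O
O2 needed = C + H/4 = 18 + 28/4 = 25.00 moles
Air moles = O2 / 0.209 = 25.00 / 0.209 = 119.62 moles air


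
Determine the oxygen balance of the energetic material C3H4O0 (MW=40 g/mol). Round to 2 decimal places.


OB = -1600 * (2C + H/2 - O) / MW
Inner = 2*3 + 4/2 - 0 = 8.00
OB = -1600 * 8.00 / 40 = -320.00%


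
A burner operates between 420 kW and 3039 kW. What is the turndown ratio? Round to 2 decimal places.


TDR = Q_max / Q_min
TDR = 3039 / 420 = 7.24


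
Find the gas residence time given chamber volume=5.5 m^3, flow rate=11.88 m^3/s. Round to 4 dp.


tau = V / Q_flow
tau = 5.5 / 11.88 = 0.4630 s


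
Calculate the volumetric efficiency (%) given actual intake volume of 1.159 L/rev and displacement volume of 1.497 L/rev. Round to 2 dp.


eta_v = (V_actual / V_disp) * 100
Ratio = 1.159 / 1.497 = 0.7742
eta_v = 0.7742 * 100 = 77.42%


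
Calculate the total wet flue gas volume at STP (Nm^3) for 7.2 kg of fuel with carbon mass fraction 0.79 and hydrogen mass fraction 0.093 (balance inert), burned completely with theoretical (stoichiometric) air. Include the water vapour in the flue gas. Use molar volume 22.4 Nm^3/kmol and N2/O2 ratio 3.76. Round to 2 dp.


Per kg fuel: CO2 = (C/12 kmol)*22.4 = (0.79/12)*22.4 = 1.47467 Nm^3
Per kg fuel: H2O = (H/2 kmol)*22.4 = (0.093/2)*22.4 = 1.04160 Nm^3
O2 needed per kg fuel = C/12 + H/4 = 0.79/12 + 0.093/4 = 0.08908333 kmol
Per kg fuel: N2 = O2*3.76*22.4 = 0.08908333*3.76*22.4 = 7.50295 Nm^3
Total per kg = 1.47467 + 1.04160 + 7.50295 = 10.01922 Nm^3
Total = 10.01922 * 7.2 = 72.14 Nm^3


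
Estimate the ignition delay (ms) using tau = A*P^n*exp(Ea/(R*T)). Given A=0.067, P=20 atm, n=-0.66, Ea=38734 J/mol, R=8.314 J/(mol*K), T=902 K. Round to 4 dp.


tau = A * P^n * exp(Ea/(R*T))
P^n = 20^(-0.66) = 0.13845869
Ea/(R*T) = 38734/(8.314*902) = 5.165065
exp(Ea/(R*T)) = 175.048835
tau = 0.067 * 0.13845869 * 175.048835 = 1.6239 ms


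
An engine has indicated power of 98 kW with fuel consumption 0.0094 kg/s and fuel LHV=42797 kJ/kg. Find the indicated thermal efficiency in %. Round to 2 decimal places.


eta_ith = (IP / (mf * LHV)) * 100
Denominator = 0.0094 * 42797 = 402.2918 kW
eta_ith = (98 / 402.2918) * 100 = 24.36%


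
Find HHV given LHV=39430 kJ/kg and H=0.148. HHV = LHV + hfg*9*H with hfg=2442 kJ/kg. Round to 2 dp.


HHV = LHV + hfg * 9 * H
Water addition = 2442 * 9 * 0.148 = 3252.744 kJ/kg
HHV = 39430 + 3252.744 = 42682.74 kJ/kg


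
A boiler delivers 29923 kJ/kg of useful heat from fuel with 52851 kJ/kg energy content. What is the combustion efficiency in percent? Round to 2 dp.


Efficiency = (Q_useful / Q_fuel) * 100
Efficiency = (29923 / 52851) * 100
Efficiency = 0.5662 * 100 = 56.62%


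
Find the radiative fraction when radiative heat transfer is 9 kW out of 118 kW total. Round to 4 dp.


f_rad = Q_rad / Q_total
f_rad = 9 / 118 = 0.0763


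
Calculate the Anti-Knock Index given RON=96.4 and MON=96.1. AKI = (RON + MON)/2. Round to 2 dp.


AKI = (RON + MON) / 2
AKI = (96.4 + 96.1) / 2
AKI = 192.5 / 2 = 96.25


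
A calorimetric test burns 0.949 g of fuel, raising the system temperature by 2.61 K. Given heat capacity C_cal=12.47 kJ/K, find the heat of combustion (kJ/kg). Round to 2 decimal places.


Hc = C_cal * delta_T / m_fuel
Q_released = 12.47 * 2.61 = 32.5467 kJ
m_fuel = 0.949 g = 0.949/1000 kg = 0.000949 kg
Hc = 32.5467 / 0.000949 = 34295.79 kJ/kg


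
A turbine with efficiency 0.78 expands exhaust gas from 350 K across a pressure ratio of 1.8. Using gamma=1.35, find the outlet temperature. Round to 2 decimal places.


T_out = T_in * (1 - eta * (1 - PR^(-(gamma-1)/gamma)))
Exponent = -(1.35-1)/1.35 = -0.25925926
PR^exp = 1.8^(-0.25925926) = 0.85865408
Factor = 1 - 0.78*(1 - 0.85865408) = 0.88975018
T_out = 350 * 0.88975018 = 311.41 K


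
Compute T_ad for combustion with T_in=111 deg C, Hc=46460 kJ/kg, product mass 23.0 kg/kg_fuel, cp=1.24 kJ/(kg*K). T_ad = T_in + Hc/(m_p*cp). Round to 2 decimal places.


T_ad = T_in + Hc / (m_p * cp)
Denominator = 23.0 * 1.24 = 28.5200
Temperature rise = 46460 / 28.5200 = 1629.03 K
T_ad = 111 + 1629.03 = 1740.03 deg C


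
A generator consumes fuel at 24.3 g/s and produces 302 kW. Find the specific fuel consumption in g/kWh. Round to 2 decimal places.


SFC = (mf / BP) * 3600
Rate = 24.3 / 302 = 0.080464 g/(s*kW)
SFC = 0.080464 * 3600 = 289.67 g/kWh


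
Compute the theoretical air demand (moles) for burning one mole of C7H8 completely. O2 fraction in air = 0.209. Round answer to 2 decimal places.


Balanced combustion: C7H8 + 9 O2 -> 7 CO2 + 4 H2O
O2 needed = C + H/4 = 7 + 8/4 = 9.00 moles
Air moles = O2 / 0.209 = 9.00 / 0.209 = 43.06 moles air


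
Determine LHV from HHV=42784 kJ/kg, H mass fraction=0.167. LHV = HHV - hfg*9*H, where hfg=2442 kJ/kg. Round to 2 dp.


LHV = HHV - hfg * 9 * H
Water correction = 2442 * 9 * 0.167 = 3670.326 kJ/kg
LHV = 42784 - 3670.326 = 39113.67 kJ/kg


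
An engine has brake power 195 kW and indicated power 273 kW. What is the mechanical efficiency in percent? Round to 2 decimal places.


eta_mech = (BP / IP) * 100
Ratio = 195 / 273 = 0.7143
eta_mech = 0.7143 * 100 = 71.43%


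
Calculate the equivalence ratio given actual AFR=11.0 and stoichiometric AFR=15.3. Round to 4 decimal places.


phi = AFR_stoich / AFR_actual
phi = 15.3 / 11.0 = 1.3909


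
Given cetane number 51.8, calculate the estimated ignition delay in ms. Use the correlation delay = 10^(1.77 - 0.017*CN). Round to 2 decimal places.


delay = 10^(1.77 - 0.017*CN)
Exponent = 1.77 - 0.017*51.8 = 0.8894
delay = 10^0.8894 = 7.75 ms


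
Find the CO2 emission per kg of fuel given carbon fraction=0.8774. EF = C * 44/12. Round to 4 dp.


EF = C_frac * (M_CO2 / M_C)
EF = 0.8774 * (44/12)
EF = 0.8774 * 3.666667 = 3.2171 kg_CO2/kg_fuel


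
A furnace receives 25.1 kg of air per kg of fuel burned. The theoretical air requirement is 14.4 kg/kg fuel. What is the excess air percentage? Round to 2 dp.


Excess air = actual - stoichiometric = 25.1 - 14.4 = 10.70 kg/kg fuel
Excess air % = (excess / stoich) * 100 = (10.70 / 14.4) * 100 = 74.31%


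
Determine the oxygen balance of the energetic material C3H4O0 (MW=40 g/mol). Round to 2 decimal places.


OB = -1600 * (2C + H/2 - O) / MW
Inner = 2*3 + 4/2 - 0 = 8.00
OB = -1600 * 8.00 / 40 = -320.00%


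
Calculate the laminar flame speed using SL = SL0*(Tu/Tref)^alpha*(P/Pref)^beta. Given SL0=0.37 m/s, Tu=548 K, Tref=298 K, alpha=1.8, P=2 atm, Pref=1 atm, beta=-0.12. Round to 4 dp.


SL = SL0 * (Tu/Tref)^alpha * (P/Pref)^beta
T ratio = 548/298 = 1.83892617
(T ratio)^alpha = 1.83892617^1.8 = 2.993751
(P/Pref)^beta = 2^(-0.12) = 0.920188
SL = 0.37 * 2.993751 * 0.920188 = 1.0193 m/s


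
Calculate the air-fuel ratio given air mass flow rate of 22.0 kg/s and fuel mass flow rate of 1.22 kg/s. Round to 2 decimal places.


AFR = m_air / m_fuel
AFR = 22.0 / 1.22 = 18.03


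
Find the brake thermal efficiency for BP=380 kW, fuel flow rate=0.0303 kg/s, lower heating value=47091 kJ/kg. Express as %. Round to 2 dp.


eta_BTE = (BP / (mf * LHV)) * 100
Denominator = 0.0303 * 47091 = 1426.8573 kW
eta_BTE = (380 / 1426.8573) * 100 = 26.63%


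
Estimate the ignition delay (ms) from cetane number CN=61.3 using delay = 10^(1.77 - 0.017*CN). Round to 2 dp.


delay = 10^(1.77 - 0.017*CN)
Exponent = 1.77 - 0.017*61.3 = 0.7279
delay = 10^0.7279 = 5.34 ms


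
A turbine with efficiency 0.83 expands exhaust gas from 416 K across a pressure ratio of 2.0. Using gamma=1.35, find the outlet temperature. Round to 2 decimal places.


T_out = T_in * (1 - eta * (1 - PR^(-(gamma-1)/gamma)))
Exponent = -(1.35-1)/1.35 = -0.25925926
PR^exp = 2.0^(-0.25925926) = 0.83551680
Factor = 1 - 0.83*(1 - 0.83551680) = 0.86347894
T_out = 416 * 0.86347894 = 359.21 K


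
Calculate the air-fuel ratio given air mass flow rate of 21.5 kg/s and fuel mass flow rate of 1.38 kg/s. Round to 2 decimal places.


AFR = m_air / m_fuel
AFR = 21.5 / 1.38 = 15.58


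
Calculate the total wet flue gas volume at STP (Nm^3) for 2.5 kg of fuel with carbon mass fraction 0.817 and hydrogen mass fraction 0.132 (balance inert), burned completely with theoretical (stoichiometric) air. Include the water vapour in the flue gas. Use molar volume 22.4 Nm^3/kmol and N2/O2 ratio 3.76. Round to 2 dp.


Per kg fuel: CO2 = (C/12 kmol)*22.4 = (0.817/12)*22.4 = 1.52507 Nm^3
Per kg fuel: H2O = (H/2 kmol)*22.4 = (0.132/2)*22.4 = 1.47840 Nm^3
O2 needed per kg fuel = C/12 + H/4 = 0.817/12 + 0.132/4 = 0.10108333 kmol
Per kg fuel: N2 = O2*3.76*22.4 = 0.10108333*3.76*22.4 = 8.51364 Nm^3
Total per kg = 1.52507 + 1.47840 + 8.51364 = 11.51711 Nm^3
Total = 11.51711 * 2.5 = 28.79 Nm^3
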